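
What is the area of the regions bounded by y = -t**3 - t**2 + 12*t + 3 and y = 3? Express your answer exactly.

Set the curves equal: -t**3 - t**2 + 12*t + 3 = 3, so -t**3 - t**2 + 12*t = 0, which factors as -t*(t - 3)*(t + 4) = 0. The curves meet at t = -4, 0, 3.
On [-4, 0], y = 3 is on top; that piece has area ∫[-4,0] (-(-t**3 - t**2 + 12*t)) dt = 160/3.
On [0, 3], y = -t**3 - t**2 + 12*t + 3 is on top; that piece has area ∫[0,3] (-t**3 - t**2 + 12*t) dt = 99/4.
Total enclosed area = 160/3 + 99/4 = 937/12.

937/12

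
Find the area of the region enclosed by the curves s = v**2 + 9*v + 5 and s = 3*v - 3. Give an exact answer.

Both boundary curves give s as a function of v, so integrate with respect to v. Setting them equal: v**2 + 6*v + 8 = 0, i.e. (v + 2)*(v + 4) = 0, so they meet at v = -4, -2.
For v in [-4, -2], s = v**2 + 9*v + 5 is on the left; area = ∫[-4,-2] (-(v**2 + 6*v + 8)) dv = 4/3.

4/3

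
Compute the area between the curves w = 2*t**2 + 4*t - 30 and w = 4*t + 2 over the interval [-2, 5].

458/3

The difference (2*t**2 + 4*t - 30) - (4*t + 2) = 2*t**2 - 32 changes sign at t = 4 inside [-2, 5], so split the integral there.
∫[-2,4] (2*t**2 - 32) dt = -144; the area of that piece is 144.
∫[4,5] (2*t**2 - 32) dt = 26/3.
Total area = 144 + 26/3 = 458/3.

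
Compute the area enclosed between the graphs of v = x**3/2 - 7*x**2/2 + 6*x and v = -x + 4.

Set the curves equal: x**3/2 - 7*x**2/2 + 6*x = -x + 4, so x**3/2 - 7*x**2/2 + 7*x - 4 = 0, which factors as (x - 4)*(x - 2)*(x - 1)/2 = 0. The curves meet at x = 1, 2, 4.
On [1, 2], v = x**3/2 - 7*x**2/2 + 6*x is on top; that piece has area ∫[1,2] (x**3/2 - 7*x**2/2 + 7*x - 4) dx = 5/24.
On [2, 4], v = -x + 4 is on top; that piece has area ∫[2,4] (-(x**3/2 - 7*x**2/2 + 7*x - 4)) dx = 4/3.
Total enclosed area = 5/24 + 4/3 = 37/24.

37/24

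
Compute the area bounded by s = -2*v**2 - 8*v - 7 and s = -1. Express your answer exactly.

Both boundary curves give s as a function of v, so integrate with respect to v. Setting them equal: -2*v**2 - 8*v - 6 = 0, i.e. -2*(v + 1)*(v + 3) = 0, so they meet at v = -3, -1.
For v in [-3, -1], s = -2*v**2 - 8*v - 7 is on the right; area = ∫[-3,-1] (-2*v**2 - 8*v - 6) dv = 8/3.

8/3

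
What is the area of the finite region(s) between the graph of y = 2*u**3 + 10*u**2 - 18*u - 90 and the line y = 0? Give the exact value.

1136/3

The curve meets the u-axis where 2*u**3 + 10*u**2 - 18*u - 90 = 0, i.e. 2*(u - 3)*(u + 3)*(u + 5) = 0, at u = -5, -3, 3.
On [-5, -3] the curve lies above the axis; ∫[-5,-3] (2*u**3 + 10*u**2 - 18*u - 90) du = 56/3, giving area 56/3.
On [-3, 3] the curve lies below the axis; ∫[-3,3] (2*u**3 + 10*u**2 - 18*u - 90) du = -360, giving area 360.
Total area = 56/3 + 360 = 1136/3.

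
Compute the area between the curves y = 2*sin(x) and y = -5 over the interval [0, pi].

4 + 5*pi

On [0, pi], (2*sin(x)) - (-5) = 2*sin(x) + 5 is ≥ 0 throughout, so the area is a single integral of |2*sin(x) + 5|.
∫[0,pi] (2*sin(x) + 5) dx = 4 + 5*pi.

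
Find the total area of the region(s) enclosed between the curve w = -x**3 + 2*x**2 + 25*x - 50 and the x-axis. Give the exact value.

2459/6

The curve meets the x-axis where -x**3 + 2*x**2 + 25*x - 50 = 0, i.e. -(x - 5)*(x - 2)*(x + 5) = 0, at x = -5, 2, 5.
On [-5, 2] the curve lies below the axis; ∫[-5,2] (-x**3 + 2*x**2 + 25*x - 50) dx = -4459/12, giving area 4459/12.
On [2, 5] the curve lies above the axis; ∫[2,5] (-x**3 + 2*x**2 + 25*x - 50) dx = 153/4, giving area 153/4.
Total area = 4459/12 + 153/4 = 2459/6.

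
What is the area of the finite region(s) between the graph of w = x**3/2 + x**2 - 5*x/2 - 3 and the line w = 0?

The curve meets the x-axis where x**3/2 + x**2 - 5*x/2 - 3 = 0, i.e. (x - 2)*(x + 1)*(x + 3)/2 = 0, at x = -3, -1, 2.
On [-3, -1] the curve lies above the axis; ∫[-3,-1] (x**3/2 + x**2 - 5*x/2 - 3) dx = 8/3, giving area 8/3.
On [-1, 2] the curve lies below the axis; ∫[-1,2] (x**3/2 + x**2 - 5*x/2 - 3) dx = -63/8, giving area 63/8.
Total area = 8/3 + 63/8 = 253/24.

253/24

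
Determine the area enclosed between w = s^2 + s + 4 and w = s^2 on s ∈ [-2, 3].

On [-2, 3], (s^2 + s + 4) - (s^2) = s + 4 is ≥ 0 throughout, so the area is a single integral of |s + 4|.
∫[-2,3] (s + 4) ds = 45/2.

45/2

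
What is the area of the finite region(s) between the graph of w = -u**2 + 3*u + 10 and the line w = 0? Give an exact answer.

The curve meets the u-axis where -u**2 + 3*u + 10 = 0, i.e. -(u - 5)*(u + 2) = 0, at u = -2, 5.
On [-2, 5] the curve lies above the axis; ∫[-2,5] (-u**2 + 3*u + 10) du = 343/6, giving area 343/6.

343/6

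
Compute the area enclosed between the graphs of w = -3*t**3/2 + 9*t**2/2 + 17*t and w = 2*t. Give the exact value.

1221/8

Set the curves equal: -3*t**3/2 + 9*t**2/2 + 17*t = 2*t, so -3*t**3/2 + 9*t**2/2 + 15*t = 0, which factors as -3*t*(t - 5)*(t + 2)/2 = 0. The curves meet at t = -2, 0, 5.
On [-2, 0], w = 2*t is on top; that piece has area ∫[-2,0] (-(-3*t**3/2 + 9*t**2/2 + 15*t)) dt = 12.
On [0, 5], w = -3*t**3/2 + 9*t**2/2 + 17*t is on top; that piece has area ∫[0,5] (-3*t**3/2 + 9*t**2/2 + 15*t) dt = 1125/8.
Total enclosed area = 12 + 1125/8 = 1221/8.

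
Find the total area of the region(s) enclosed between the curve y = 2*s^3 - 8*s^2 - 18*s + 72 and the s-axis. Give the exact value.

1741/6

The curve meets the s-axis where 2*s^3 - 8*s^2 - 18*s + 72 = 0, i.e. 2*(s - 4)*(s - 3)*(s + 3) = 0, at s = -3, 3, 4.
On [-3, 3] the curve lies above the axis; ∫[-3,3] (2*s^3 - 8*s^2 - 18*s + 72) ds = 288, giving area 288.
On [3, 4] the curve lies below the axis; ∫[3,4] (2*s^3 - 8*s^2 - 18*s + 72) ds = -13/6, giving area 13/6.
Total area = 288 + 13/6 = 1741/6.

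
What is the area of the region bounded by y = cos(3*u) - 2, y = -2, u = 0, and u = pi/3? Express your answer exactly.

2/3

The difference (cos(3*u) - 2) - (-2) = cos(3*u) changes sign at u = pi/6 inside [0, pi/3], so split the integral there.
∫[0,pi/6] (cos(3*u)) du = 1/3.
∫[pi/6,pi/3] (cos(3*u)) du = -1/3; the area of that piece is 1/3.
Total area = 1/3 + 1/3 = 2/3.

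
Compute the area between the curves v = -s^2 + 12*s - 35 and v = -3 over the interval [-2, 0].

272/3

On [-2, 0], (-s^2 + 12*s - 35) - (-3) = -s^2 + 12*s - 32 is ≤ 0 throughout, so the area is a single integral of |-s^2 + 12*s - 32|.
∫[-2,0] (-s^2 + 12*s - 32) ds = -272/3; the area of that piece is 272/3.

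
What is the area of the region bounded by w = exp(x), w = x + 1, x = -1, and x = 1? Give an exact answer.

On [-1, 1], (exp(x)) - (x + 1) = -x + exp(x) - 1 is ≥ 0 throughout, so the area is a single integral of |-x + exp(x) - 1|.
∫[-1,1] (-x + exp(x) - 1) dx = -2 - exp(-1) + exp(1).

-2 - exp(-1) + exp(1)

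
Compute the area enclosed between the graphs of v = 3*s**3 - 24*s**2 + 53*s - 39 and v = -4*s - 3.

Set the curves equal: 3*s**3 - 24*s**2 + 53*s - 39 = -4*s - 3, so 3*s**3 - 24*s**2 + 57*s - 36 = 0, which factors as 3*(s - 4)*(s - 3)*(s - 1) = 0. The curves meet at s = 1, 3, 4.
On [1, 3], v = 3*s**3 - 24*s**2 + 53*s - 39 is on top; that piece has area ∫[1,3] (3*s**3 - 24*s**2 + 57*s - 36) ds = 8.
On [3, 4], v = -4*s - 3 is on top; that piece has area ∫[3,4] (-(3*s**3 - 24*s**2 + 57*s - 36)) ds = 5/4.
Total enclosed area = 8 + 5/4 = 37/4.

37/4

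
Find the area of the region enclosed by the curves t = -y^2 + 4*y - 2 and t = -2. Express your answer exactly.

Both boundary curves give t as a function of y, so integrate with respect to y. Setting them equal: -y^2 + 4*y = 0, i.e. -y*(y - 4) = 0, so they meet at y = 0, 4.
For y in [0, 4], t = -y^2 + 4*y - 2 is on the right; area = ∫[0,4] (-y^2 + 4*y) dy = 32/3.

32/3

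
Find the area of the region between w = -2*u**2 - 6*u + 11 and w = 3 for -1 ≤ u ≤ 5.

412/3

The difference (-2*u**2 - 6*u + 11) - (3) = -2*u**2 - 6*u + 8 changes sign at u = 1 inside [-1, 5], so split the integral there.
∫[-1,1] (-2*u**2 - 6*u + 8) du = 44/3.
∫[1,5] (-2*u**2 - 6*u + 8) du = -368/3; the area of that piece is 368/3.
Total area = 44/3 + 368/3 = 412/3.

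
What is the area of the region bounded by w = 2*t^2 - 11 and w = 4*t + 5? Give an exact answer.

72

Set the curves equal: 2*t^2 - 11 = 4*t + 5, so 2*t^2 - 4*t - 16 = 0, which factors as 2*(t - 4)*(t + 2) = 0. The curves meet at t = -2, 4.
On [-2, 4], w = 4*t + 5 is on top; that piece has area ∫[-2,4] (-(2*t^2 - 4*t - 16)) dt = 72.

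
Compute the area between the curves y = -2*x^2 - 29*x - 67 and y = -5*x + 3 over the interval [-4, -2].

100/3

On [-4, -2], (-2*x^2 - 29*x - 67) - (-5*x + 3) = -2*x^2 - 24*x - 70 is ≤ 0 throughout, so the area is a single integral of |-2*x^2 - 24*x - 70|.
∫[-4,-2] (-2*x^2 - 24*x - 70) dx = -100/3; the area of that piece is 100/3.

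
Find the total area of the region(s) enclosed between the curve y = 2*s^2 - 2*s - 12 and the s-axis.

125/3

The curve meets the s-axis where 2*s^2 - 2*s - 12 = 0, i.e. 2*(s - 3)*(s + 2) = 0, at s = -2, 3.
On [-2, 3] the curve lies below the axis; ∫[-2,3] (2*s^2 - 2*s - 12) ds = -125/3, giving area 125/3.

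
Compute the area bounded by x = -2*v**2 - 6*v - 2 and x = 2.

Both boundary curves give x as a function of v, so integrate with respect to v. Setting them equal: -2*v**2 - 6*v - 4 = 0, i.e. -2*(v + 1)*(v + 2) = 0, so they meet at v = -2, -1.
For v in [-2, -1], x = -2*v**2 - 6*v - 2 is on the right; area = ∫[-2,-1] (-2*v**2 - 6*v - 4) dv = 1/3.

1/3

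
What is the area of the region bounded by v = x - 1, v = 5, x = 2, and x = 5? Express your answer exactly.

15/2

On [2, 5], (x - 1) - (5) = x - 6 is ≤ 0 throughout, so the area is a single integral of |x - 6|.
∫[2,5] (x - 6) dx = -15/2; the area of that piece is 15/2.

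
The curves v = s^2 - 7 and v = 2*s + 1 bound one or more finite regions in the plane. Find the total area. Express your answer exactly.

Set the curves equal: s^2 - 7 = 2*s + 1, so s^2 - 2*s - 8 = 0, which factors as (s - 4)*(s + 2) = 0. The curves meet at s = -2, 4.
On [-2, 4], v = 2*s + 1 is on top; that piece has area ∫[-2,4] (-(s^2 - 2*s - 8)) ds = 36.

36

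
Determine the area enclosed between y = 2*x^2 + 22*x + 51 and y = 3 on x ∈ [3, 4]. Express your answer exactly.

On [3, 4], (2*x^2 + 22*x + 51) - (3) = 2*x^2 + 22*x + 48 is ≥ 0 throughout, so the area is a single integral of |2*x^2 + 22*x + 48|.
∫[3,4] (2*x^2 + 22*x + 48) dx = 449/3.

449/3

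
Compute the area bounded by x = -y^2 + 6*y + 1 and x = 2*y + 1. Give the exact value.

32/3

Both boundary curves give x as a function of y, so integrate with respect to y. Setting them equal: -y^2 + 4*y = 0, i.e. -y*(y - 4) = 0, so they meet at y = 0, 4.
For y in [0, 4], x = -y^2 + 6*y + 1 is on the right; area = ∫[0,4] (-y^2 + 4*y) dy = 32/3.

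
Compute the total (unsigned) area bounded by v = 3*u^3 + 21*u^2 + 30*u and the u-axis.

253/4

The curve meets the u-axis where 3*u^3 + 21*u^2 + 30*u = 0, i.e. 3*u*(u + 2)*(u + 5) = 0, at u = -5, -2, 0.
On [-5, -2] the curve lies above the axis; ∫[-5,-2] (3*u^3 + 21*u^2 + 30*u) du = 189/4, giving area 189/4.
On [-2, 0] the curve lies below the axis; ∫[-2,0] (3*u^3 + 21*u^2 + 30*u) du = -16, giving area 16.
Total area = 189/4 + 16 = 253/4.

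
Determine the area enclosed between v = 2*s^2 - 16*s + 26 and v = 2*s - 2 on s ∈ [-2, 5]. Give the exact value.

The difference (2*s^2 - 16*s + 26) - (2*s - 2) = 2*s^2 - 18*s + 28 changes sign at s = 2 inside [-2, 5], so split the integral there.
∫[-2,2] (2*s^2 - 18*s + 28) ds = 368/3.
∫[2,5] (2*s^2 - 18*s + 28) ds = -27; the area of that piece is 27.
Total area = 368/3 + 27 = 449/3.

449/3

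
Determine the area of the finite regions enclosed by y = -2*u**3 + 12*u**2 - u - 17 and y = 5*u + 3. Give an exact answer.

81

Set the curves equal: -2*u**3 + 12*u**2 - u - 17 = 5*u + 3, so -2*u**3 + 12*u**2 - 6*u - 20 = 0, which factors as -2*(u - 5)*(u - 2)*(u + 1) = 0. The curves meet at u = -1, 2, 5.
On [-1, 2], y = 5*u + 3 is on top; that piece has area ∫[-1,2] (-(-2*u**3 + 12*u**2 - 6*u - 20)) du = 81/2.
On [2, 5], y = -2*u**3 + 12*u**2 - u - 17 is on top; that piece has area ∫[2,5] (-2*u**3 + 12*u**2 - 6*u - 20) du = 81/2.
Total enclosed area = 81/2 + 81/2 = 81.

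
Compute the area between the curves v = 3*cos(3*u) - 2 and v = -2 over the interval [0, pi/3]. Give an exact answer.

2

The difference (3*cos(3*u) - 2) - (-2) = 3*cos(3*u) changes sign at u = pi/6 inside [0, pi/3], so split the integral there.
∫[0,pi/6] (3*cos(3*u)) du = 1.
∫[pi/6,pi/3] (3*cos(3*u)) du = -1; the area of that piece is 1.
Total area = 1 + 1 = 2.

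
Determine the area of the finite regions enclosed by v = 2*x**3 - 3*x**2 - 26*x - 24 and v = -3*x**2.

Set the curves equal: 2*x**3 - 3*x**2 - 26*x - 24 = -3*x**2, so 2*x**3 - 26*x - 24 = 0, which factors as 2*(x - 4)*(x + 1)*(x + 3) = 0. The curves meet at x = -3, -1, 4.
On [-3, -1], v = 2*x**3 - 3*x**2 - 26*x - 24 is on top; that piece has area ∫[-3,-1] (2*x**3 - 26*x - 24) dx = 16.
On [-1, 4], v = -3*x**2 is on top; that piece has area ∫[-1,4] (-(2*x**3 - 26*x - 24)) dx = 375/2.
Total enclosed area = 16 + 375/2 = 407/2.

407/2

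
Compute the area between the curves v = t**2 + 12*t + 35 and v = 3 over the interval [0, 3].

159

On [0, 3], (t**2 + 12*t + 35) - (3) = t**2 + 12*t + 32 is ≥ 0 throughout, so the area is a single integral of |t**2 + 12*t + 32|.
∫[0,3] (t**2 + 12*t + 32) dt = 159.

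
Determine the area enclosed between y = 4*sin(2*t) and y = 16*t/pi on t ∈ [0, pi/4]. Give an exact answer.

On [0, pi/4], (4*sin(2*t)) - (16*t/pi) = -16*t/pi + 4*sin(2*t) is ≥ 0 throughout, so the area is a single integral of |-16*t/pi + 4*sin(2*t)|.
∫[0,pi/4] (-16*t/pi + 4*sin(2*t)) dt = 2 - pi/2.

2 - pi/2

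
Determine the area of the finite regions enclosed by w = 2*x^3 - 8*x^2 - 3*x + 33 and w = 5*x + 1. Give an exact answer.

296/3

Set the curves equal: 2*x^3 - 8*x^2 - 3*x + 33 = 5*x + 1, so 2*x^3 - 8*x^2 - 8*x + 32 = 0, which factors as 2*(x - 4)*(x - 2)*(x + 2) = 0. The curves meet at x = -2, 2, 4.
On [-2, 2], w = 2*x^3 - 8*x^2 - 3*x + 33 is on top; that piece has area ∫[-2,2] (2*x^3 - 8*x^2 - 8*x + 32) dx = 256/3.
On [2, 4], w = 5*x + 1 is on top; that piece has area ∫[2,4] (-(2*x^3 - 8*x^2 - 8*x + 32)) dx = 40/3.
Total enclosed area = 256/3 + 40/3 = 296/3.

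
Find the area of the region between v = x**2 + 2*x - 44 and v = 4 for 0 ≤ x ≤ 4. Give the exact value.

On [0, 4], (x**2 + 2*x - 44) - (4) = x**2 + 2*x - 48 is ≤ 0 throughout, so the area is a single integral of |x**2 + 2*x - 48|.
∫[0,4] (x**2 + 2*x - 48) dx = -464/3; the area of that piece is 464/3.

464/3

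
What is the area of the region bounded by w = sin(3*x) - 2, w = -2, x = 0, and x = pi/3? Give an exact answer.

2/3

On [0, pi/3], (sin(3*x) - 2) - (-2) = sin(3*x) is ≥ 0 throughout, so the area is a single integral of |sin(3*x)|.
∫[0,pi/3] (sin(3*x)) dx = 2/3.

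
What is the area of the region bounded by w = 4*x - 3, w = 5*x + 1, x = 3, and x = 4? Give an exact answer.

On [3, 4], (4*x - 3) - (5*x + 1) = -x - 4 is ≤ 0 throughout, so the area is a single integral of |-x - 4|.
∫[3,4] (-x - 4) dx = -15/2; the area of that piece is 15/2.

15/2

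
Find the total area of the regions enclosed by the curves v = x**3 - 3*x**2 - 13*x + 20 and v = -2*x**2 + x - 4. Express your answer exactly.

Set the curves equal: x**3 - 3*x**2 - 13*x + 20 = -2*x**2 + x - 4, so x**3 - x**2 - 14*x + 24 = 0, which factors as (x - 3)*(x - 2)*(x + 4) = 0. The curves meet at x = -4, 2, 3.
On [-4, 2], v = x**3 - 3*x**2 - 13*x + 20 is on top; that piece has area ∫[-4,2] (x**3 - x**2 - 14*x + 24) dx = 144.
On [2, 3], v = -2*x**2 + x - 4 is on top; that piece has area ∫[2,3] (-(x**3 - x**2 - 14*x + 24)) dx = 13/12.
Total enclosed area = 144 + 13/12 = 1741/12.

1741/12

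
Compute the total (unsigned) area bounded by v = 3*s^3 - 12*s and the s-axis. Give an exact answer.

The curve meets the s-axis where 3*s^3 - 12*s = 0, i.e. 3*s*(s - 2)*(s + 2) = 0, at s = -2, 0, 2.
On [-2, 0] the curve lies above the axis; ∫[-2,0] (3*s^3 - 12*s) ds = 12, giving area 12.
On [0, 2] the curve lies below the axis; ∫[0,2] (3*s^3 - 12*s) ds = -12, giving area 12.
Total area = 12 + 12 = 24.

24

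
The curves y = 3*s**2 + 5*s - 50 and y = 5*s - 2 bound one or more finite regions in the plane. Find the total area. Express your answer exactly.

256

Set the curves equal: 3*s**2 + 5*s - 50 = 5*s - 2, so 3*s**2 - 48 = 0, which factors as 3*(s - 4)*(s + 4) = 0. The curves meet at s = -4, 4.
On [-4, 4], y = 5*s - 2 is on top; that piece has area ∫[-4,4] (-(3*s**2 - 48)) ds = 256.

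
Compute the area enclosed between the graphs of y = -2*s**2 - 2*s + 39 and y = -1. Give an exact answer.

Set the curves equal: -2*s**2 - 2*s + 39 = -1, so -2*s**2 - 2*s + 40 = 0, which factors as -2*(s - 4)*(s + 5) = 0. The curves meet at s = -5, 4.
On [-5, 4], y = -2*s**2 - 2*s + 39 is on top; that piece has area ∫[-5,4] (-2*s**2 - 2*s + 40) ds = 243.

243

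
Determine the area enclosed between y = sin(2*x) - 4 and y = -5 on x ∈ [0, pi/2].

1 + pi/2

On [0, pi/2], (sin(2*x) - 4) - (-5) = sin(2*x) + 1 is ≥ 0 throughout, so the area is a single integral of |sin(2*x) + 1|.
∫[0,pi/2] (sin(2*x) + 1) dx = 1 + pi/2.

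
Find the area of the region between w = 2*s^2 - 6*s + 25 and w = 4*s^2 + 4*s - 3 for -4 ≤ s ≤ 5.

279

The difference (2*s^2 - 6*s + 25) - (4*s^2 + 4*s - 3) = -2*s^2 - 10*s + 28 changes sign at s = 2 inside [-4, 5], so split the integral there.
∫[-4,2] (-2*s^2 - 10*s + 28) ds = 180.
∫[2,5] (-2*s^2 - 10*s + 28) ds = -99; the area of that piece is 99.
Total area = 180 + 99 = 279.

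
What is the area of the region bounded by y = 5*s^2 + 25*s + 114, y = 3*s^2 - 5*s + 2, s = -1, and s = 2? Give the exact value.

387

On [-1, 2], (5*s^2 + 25*s + 114) - (3*s^2 - 5*s + 2) = 2*s^2 + 30*s + 112 is ≥ 0 throughout, so the area is a single integral of |2*s^2 + 30*s + 112|.
∫[-1,2] (2*s^2 + 30*s + 112) ds = 387.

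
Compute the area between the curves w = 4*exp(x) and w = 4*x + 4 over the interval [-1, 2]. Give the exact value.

On [-1, 2], (4*exp(x)) - (4*x + 4) = -4*x + 4*exp(x) - 4 is ≥ 0 throughout, so the area is a single integral of |-4*x + 4*exp(x) - 4|.
∫[-1,2] (-4*x + 4*exp(x) - 4) dx = -18 - 4*exp(-1) + 4*exp(2).

-18 - 4*exp(-1) + 4*exp(2)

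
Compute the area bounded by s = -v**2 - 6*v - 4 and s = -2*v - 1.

4/3

Both boundary curves give s as a function of v, so integrate with respect to v. Setting them equal: -v**2 - 4*v - 3 = 0, i.e. -(v + 1)*(v + 3) = 0, so they meet at v = -3, -1.
For v in [-3, -1], s = -v**2 - 6*v - 4 is on the right; area = ∫[-3,-1] (-v**2 - 4*v - 3) dv = 4/3.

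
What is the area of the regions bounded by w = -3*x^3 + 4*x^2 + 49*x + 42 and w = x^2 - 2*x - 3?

Set the curves equal: -3*x^3 + 4*x^2 + 49*x + 42 = x^2 - 2*x - 3, so -3*x^3 + 3*x^2 + 51*x + 45 = 0, which factors as -3*(x - 5)*(x + 1)*(x + 3) = 0. The curves meet at x = -3, -1, 5.
On [-3, -1], w = x^2 - 2*x - 3 is on top; that piece has area ∫[-3,-1] (-(-3*x^3 + 3*x^2 + 51*x + 45)) dx = 28.
On [-1, 5], w = -3*x^3 + 4*x^2 + 49*x + 42 is on top; that piece has area ∫[-1,5] (-3*x^3 + 3*x^2 + 51*x + 45) dx = 540.
Total enclosed area = 28 + 540 = 568.

568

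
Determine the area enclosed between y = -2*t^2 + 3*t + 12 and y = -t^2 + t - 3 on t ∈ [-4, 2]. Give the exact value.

188/3

The difference (-2*t^2 + 3*t + 12) - (-t^2 + t - 3) = -t^2 + 2*t + 15 changes sign at t = -3 inside [-4, 2], so split the integral there.
∫[-4,-3] (-t^2 + 2*t + 15) dt = -13/3; the area of that piece is 13/3.
∫[-3,2] (-t^2 + 2*t + 15) dt = 175/3.
Total area = 13/3 + 175/3 = 188/3.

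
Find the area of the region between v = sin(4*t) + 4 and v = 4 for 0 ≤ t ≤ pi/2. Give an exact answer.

The difference (sin(4*t) + 4) - (4) = sin(4*t) changes sign at t = pi/4 inside [0, pi/2], so split the integral there.
∫[0,pi/4] (sin(4*t)) dt = 1/2.
∫[pi/4,pi/2] (sin(4*t)) dt = -1/2; the area of that piece is 1/2.
Total area = 1/2 + 1/2 = 1.

1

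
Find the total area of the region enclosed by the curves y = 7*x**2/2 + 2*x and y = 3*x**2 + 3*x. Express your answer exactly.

Set the curves equal: 7*x**2/2 + 2*x = 3*x**2 + 3*x, so x**2/2 - x = 0, which factors as x*(x - 2)/2 = 0. The curves meet at x = 0, 2.
On [0, 2], y = 3*x**2 + 3*x is on top; that piece has area ∫[0,2] (-(x**2/2 - x)) dx = 2/3.

2/3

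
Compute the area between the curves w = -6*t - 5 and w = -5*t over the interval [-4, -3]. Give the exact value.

On [-4, -3], (-6*t - 5) - (-5*t) = -t - 5 is ≤ 0 throughout, so the area is a single integral of |-t - 5|.
∫[-4,-3] (-t - 5) dt = -3/2; the area of that piece is 3/2.

3/2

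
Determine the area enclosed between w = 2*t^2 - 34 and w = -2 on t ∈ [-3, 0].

78

On [-3, 0], (2*t^2 - 34) - (-2) = 2*t^2 - 32 is ≤ 0 throughout, so the area is a single integral of |2*t^2 - 32|.
∫[-3,0] (2*t^2 - 32) dt = -78; the area of that piece is 78.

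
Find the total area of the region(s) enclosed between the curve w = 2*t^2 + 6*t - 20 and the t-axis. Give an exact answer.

343/3

The curve meets the t-axis where 2*t^2 + 6*t - 20 = 0, i.e. 2*(t - 2)*(t + 5) = 0, at t = -5, 2.
On [-5, 2] the curve lies below the axis; ∫[-5,2] (2*t^2 + 6*t - 20) dt = -343/3, giving area 343/3.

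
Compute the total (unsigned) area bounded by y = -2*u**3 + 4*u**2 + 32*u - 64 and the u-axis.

The curve meets the u-axis where -2*u**3 + 4*u**2 + 32*u - 64 = 0, i.e. -2*(u - 4)*(u - 2)*(u + 4) = 0, at u = -4, 2, 4.
On [-4, 2] the curve lies below the axis; ∫[-4,2] (-2*u**3 + 4*u**2 + 32*u - 64) du = -360, giving area 360.
On [2, 4] the curve lies above the axis; ∫[2,4] (-2*u**3 + 4*u**2 + 32*u - 64) du = 56/3, giving area 56/3.
Total area = 360 + 56/3 = 1136/3.

1136/3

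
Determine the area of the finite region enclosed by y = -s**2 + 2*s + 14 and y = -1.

Set the curves equal: -s**2 + 2*s + 14 = -1, so -s**2 + 2*s + 15 = 0, which factors as -(s - 5)*(s + 3) = 0. The curves meet at s = -3, 5.
On [-3, 5], y = -s**2 + 2*s + 14 is on top; that piece has area ∫[-3,5] (-s**2 + 2*s + 15) ds = 256/3.

256/3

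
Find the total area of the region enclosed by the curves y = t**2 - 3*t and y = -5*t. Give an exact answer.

4/3

Set the curves equal: t**2 - 3*t = -5*t, so t**2 + 2*t = 0, which factors as t*(t + 2) = 0. The curves meet at t = -2, 0.
On [-2, 0], y = -5*t is on top; that piece has area ∫[-2,0] (-(t**2 + 2*t)) dt = 4/3.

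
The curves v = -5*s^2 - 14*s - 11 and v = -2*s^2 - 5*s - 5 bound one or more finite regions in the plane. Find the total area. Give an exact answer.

Set the curves equal: -5*s^2 - 14*s - 11 = -2*s^2 - 5*s - 5, so -3*s^2 - 9*s - 6 = 0, which factors as -3*(s + 1)*(s + 2) = 0. The curves meet at s = -2, -1.
On [-2, -1], v = -5*s^2 - 14*s - 11 is on top; that piece has area ∫[-2,-1] (-3*s^2 - 9*s - 6) ds = 1/2.

1/2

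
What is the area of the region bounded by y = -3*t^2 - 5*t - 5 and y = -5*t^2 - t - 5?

Set the curves equal: -3*t^2 - 5*t - 5 = -5*t^2 - t - 5, so 2*t^2 - 4*t = 0, which factors as 2*t*(t - 2) = 0. The curves meet at t = 0, 2.
On [0, 2], y = -5*t^2 - t - 5 is on top; that piece has area ∫[0,2] (-(2*t^2 - 4*t)) dt = 8/3.

8/3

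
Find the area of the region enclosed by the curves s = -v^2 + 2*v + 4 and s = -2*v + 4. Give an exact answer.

32/3

Both boundary curves give s as a function of v, so integrate with respect to v. Setting them equal: -v^2 + 4*v = 0, i.e. -v*(v - 4) = 0, so they meet at v = 0, 4.
For v in [0, 4], s = -v^2 + 2*v + 4 is on the right; area = ∫[0,4] (-v^2 + 4*v) dv = 32/3.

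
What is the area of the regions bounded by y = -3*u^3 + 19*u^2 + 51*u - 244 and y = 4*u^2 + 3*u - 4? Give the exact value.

5137/4

Set the curves equal: -3*u^3 + 19*u^2 + 51*u - 244 = 4*u^2 + 3*u - 4, so -3*u^3 + 15*u^2 + 48*u - 240 = 0, which factors as -3*(u - 5)*(u - 4)*(u + 4) = 0. The curves meet at u = -4, 4, 5.
On [-4, 4], y = 4*u^2 + 3*u - 4 is on top; that piece has area ∫[-4,4] (-(-3*u^3 + 15*u^2 + 48*u - 240)) du = 1280.
On [4, 5], y = -3*u^3 + 19*u^2 + 51*u - 244 is on top; that piece has area ∫[4,5] (-3*u^3 + 15*u^2 + 48*u - 240) du = 17/4.
Total enclosed area = 1280 + 17/4 = 5137/4.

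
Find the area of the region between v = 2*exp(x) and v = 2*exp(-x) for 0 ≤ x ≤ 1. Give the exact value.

On [0, 1], (2*exp(x)) - (2*exp(-x)) = 2*exp(x) - 2*exp(-x) is ≥ 0 throughout, so the area is a single integral of |2*exp(x) - 2*exp(-x)|.
∫[0,1] (2*exp(x) - 2*exp(-x)) dx = -4 + 2*exp(-1) + 2*exp(1).

-4 + 2*exp(-1) + 2*exp(1)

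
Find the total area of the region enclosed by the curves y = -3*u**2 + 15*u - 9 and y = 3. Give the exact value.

27/2

Set the curves equal: -3*u**2 + 15*u - 9 = 3, so -3*u**2 + 15*u - 12 = 0, which factors as -3*(u - 4)*(u - 1) = 0. The curves meet at u = 1, 4.
On [1, 4], y = -3*u**2 + 15*u - 9 is on top; that piece has area ∫[1,4] (-3*u**2 + 15*u - 12) du = 27/2.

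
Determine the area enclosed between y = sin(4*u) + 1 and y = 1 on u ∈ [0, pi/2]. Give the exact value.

The difference (sin(4*u) + 1) - (1) = sin(4*u) changes sign at u = pi/4 inside [0, pi/2], so split the integral there.
∫[0,pi/4] (sin(4*u)) du = 1/2.
∫[pi/4,pi/2] (sin(4*u)) du = -1/2; the area of that piece is 1/2.
Total area = 1/2 + 1/2 = 1.

1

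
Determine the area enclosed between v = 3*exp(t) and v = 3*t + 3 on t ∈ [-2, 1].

-9/2 - 3*exp(-2) + 3*exp(1)

On [-2, 1], (3*exp(t)) - (3*t + 3) = -3*t + 3*exp(t) - 3 is ≥ 0 throughout, so the area is a single integral of |-3*t + 3*exp(t) - 3|.
∫[-2,1] (-3*t + 3*exp(t) - 3) dt = -9/2 - 3*exp(-2) + 3*exp(1).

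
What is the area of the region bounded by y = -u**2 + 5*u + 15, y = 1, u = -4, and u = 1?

313/6

The difference (-u**2 + 5*u + 15) - (1) = -u**2 + 5*u + 14 changes sign at u = -2 inside [-4, 1], so split the integral there.
∫[-4,-2] (-u**2 + 5*u + 14) du = -62/3; the area of that piece is 62/3.
∫[-2,1] (-u**2 + 5*u + 14) du = 63/2.
Total area = 62/3 + 63/2 = 313/6.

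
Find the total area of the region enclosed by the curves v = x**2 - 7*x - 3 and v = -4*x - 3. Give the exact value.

Set the curves equal: x**2 - 7*x - 3 = -4*x - 3, so x**2 - 3*x = 0, which factors as x*(x - 3) = 0. The curves meet at x = 0, 3.
On [0, 3], v = -4*x - 3 is on top; that piece has area ∫[0,3] (-(x**2 - 3*x)) dx = 9/2.

9/2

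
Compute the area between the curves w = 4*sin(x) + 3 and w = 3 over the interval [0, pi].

On [0, pi], (4*sin(x) + 3) - (3) = 4*sin(x) is ≥ 0 throughout, so the area is a single integral of |4*sin(x)|.
∫[0,pi] (4*sin(x)) dx = 8.

8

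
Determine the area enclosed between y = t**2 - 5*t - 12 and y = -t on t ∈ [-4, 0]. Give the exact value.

The difference (t**2 - 5*t - 12) - (-t) = t**2 - 4*t - 12 changes sign at t = -2 inside [-4, 0], so split the integral there.
∫[-4,-2] (t**2 - 4*t - 12) dt = 56/3.
∫[-2,0] (t**2 - 4*t - 12) dt = -40/3; the area of that piece is 40/3.
Total area = 56/3 + 40/3 = 32.

32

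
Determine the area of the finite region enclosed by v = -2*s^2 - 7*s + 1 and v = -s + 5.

1/3

Set the curves equal: -2*s^2 - 7*s + 1 = -s + 5, so -2*s^2 - 6*s - 4 = 0, which factors as -2*(s + 1)*(s + 2) = 0. The curves meet at s = -2, -1.
On [-2, -1], v = -2*s^2 - 7*s + 1 is on top; that piece has area ∫[-2,-1] (-2*s^2 - 6*s - 4) ds = 1/3.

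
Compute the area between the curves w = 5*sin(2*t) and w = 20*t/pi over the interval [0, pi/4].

On [0, pi/4], (5*sin(2*t)) - (20*t/pi) = -20*t/pi + 5*sin(2*t) is ≥ 0 throughout, so the area is a single integral of |-20*t/pi + 5*sin(2*t)|.
∫[0,pi/4] (-20*t/pi + 5*sin(2*t)) dt = 5/2 - 5*pi/8.

5/2 - 5*pi/8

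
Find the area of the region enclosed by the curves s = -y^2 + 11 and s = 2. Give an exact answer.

36

Both boundary curves give s as a function of y, so integrate with respect to y. Setting them equal: -y^2 + 9 = 0, i.e. -(y - 3)*(y + 3) = 0, so they meet at y = -3, 3.
For y in [-3, 3], s = -y^2 + 11 is on the right; area = ∫[-3,3] (-y^2 + 9) dy = 36.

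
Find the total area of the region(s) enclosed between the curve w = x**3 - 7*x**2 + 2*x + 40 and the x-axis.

The curve meets the x-axis where x**3 - 7*x**2 + 2*x + 40 = 0, i.e. (x - 5)*(x - 4)*(x + 2) = 0, at x = -2, 4, 5.
On [-2, 4] the curve lies above the axis; ∫[-2,4] (x**3 - 7*x**2 + 2*x + 40) dx = 144, giving area 144.
On [4, 5] the curve lies below the axis; ∫[4,5] (x**3 - 7*x**2 + 2*x + 40) dx = -13/12, giving area 13/12.
Total area = 144 + 13/12 = 1741/12.

1741/12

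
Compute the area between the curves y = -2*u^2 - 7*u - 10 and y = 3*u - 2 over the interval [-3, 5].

776/3

The difference (-2*u^2 - 7*u - 10) - (3*u - 2) = -2*u^2 - 10*u - 8 changes sign at u = -1 inside [-3, 5], so split the integral there.
∫[-3,-1] (-2*u^2 - 10*u - 8) du = 20/3.
∫[-1,5] (-2*u^2 - 10*u - 8) du = -252; the area of that piece is 252.
Total area = 20/3 + 252 = 776/3.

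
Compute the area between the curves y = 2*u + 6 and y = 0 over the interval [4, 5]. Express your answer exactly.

15

On [4, 5], (2*u + 6) - (0) = 2*u + 6 is ≥ 0 throughout, so the area is a single integral of |2*u + 6|.
∫[4,5] (2*u + 6) du = 15.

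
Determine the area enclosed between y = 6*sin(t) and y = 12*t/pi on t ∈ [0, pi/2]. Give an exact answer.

6 - 3*pi/2

On [0, pi/2], (6*sin(t)) - (12*t/pi) = -12*t/pi + 6*sin(t) is ≥ 0 throughout, so the area is a single integral of |-12*t/pi + 6*sin(t)|.
∫[0,pi/2] (-12*t/pi + 6*sin(t)) dt = 6 - 3*pi/2.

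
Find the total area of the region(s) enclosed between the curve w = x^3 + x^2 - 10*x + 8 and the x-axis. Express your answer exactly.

The curve meets the x-axis where x^3 + x^2 - 10*x + 8 = 0, i.e. (x - 2)*(x - 1)*(x + 4) = 0, at x = -4, 1, 2.
On [-4, 1] the curve lies above the axis; ∫[-4,1] (x^3 + x^2 - 10*x + 8) dx = 875/12, giving area 875/12.
On [1, 2] the curve lies below the axis; ∫[1,2] (x^3 + x^2 - 10*x + 8) dx = -11/12, giving area 11/12.
Total area = 875/12 + 11/12 = 443/6.

443/6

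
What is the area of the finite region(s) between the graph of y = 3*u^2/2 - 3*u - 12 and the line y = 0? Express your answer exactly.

The curve meets the u-axis where 3*u^2/2 - 3*u - 12 = 0, i.e. 3*(u - 4)*(u + 2)/2 = 0, at u = -2, 4.
On [-2, 4] the curve lies below the axis; ∫[-2,4] (3*u^2/2 - 3*u - 12) du = -54, giving area 54.

54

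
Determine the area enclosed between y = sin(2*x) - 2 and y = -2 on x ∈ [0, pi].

2

The difference (sin(2*x) - 2) - (-2) = sin(2*x) changes sign at x = pi/2 inside [0, pi], so split the integral there.
∫[0,pi/2] (sin(2*x)) dx = 1.
∫[pi/2,pi] (sin(2*x)) dx = -1; the area of that piece is 1.
Total area = 1 + 1 = 2.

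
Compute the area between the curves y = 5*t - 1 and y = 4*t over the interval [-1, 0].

3/2

On [-1, 0], (5*t - 1) - (4*t) = t - 1 is ≤ 0 throughout, so the area is a single integral of |t - 1|.
∫[-1,0] (t - 1) dt = -3/2; the area of that piece is 3/2.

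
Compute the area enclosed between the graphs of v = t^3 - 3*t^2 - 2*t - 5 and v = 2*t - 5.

Set the curves equal: t^3 - 3*t^2 - 2*t - 5 = 2*t - 5, so t^3 - 3*t^2 - 4*t = 0, which factors as t*(t - 4)*(t + 1) = 0. The curves meet at t = -1, 0, 4.
On [-1, 0], v = t^3 - 3*t^2 - 2*t - 5 is on top; that piece has area ∫[-1,0] (t^3 - 3*t^2 - 4*t) dt = 3/4.
On [0, 4], v = 2*t - 5 is on top; that piece has area ∫[0,4] (-(t^3 - 3*t^2 - 4*t)) dt = 32.
Total enclosed area = 3/4 + 32 = 131/4.

131/4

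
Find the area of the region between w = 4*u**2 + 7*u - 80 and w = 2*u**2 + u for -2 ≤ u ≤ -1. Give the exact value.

253/3

On [-2, -1], (4*u**2 + 7*u - 80) - (2*u**2 + u) = 2*u**2 + 6*u - 80 is ≤ 0 throughout, so the area is a single integral of |2*u**2 + 6*u - 80|.
∫[-2,-1] (2*u**2 + 6*u - 80) du = -253/3; the area of that piece is 253/3.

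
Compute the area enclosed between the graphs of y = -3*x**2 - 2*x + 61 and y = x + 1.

Set the curves equal: -3*x**2 - 2*x + 61 = x + 1, so -3*x**2 - 3*x + 60 = 0, which factors as -3*(x - 4)*(x + 5) = 0. The curves meet at x = -5, 4.
On [-5, 4], y = -3*x**2 - 2*x + 61 is on top; that piece has area ∫[-5,4] (-3*x**2 - 3*x + 60) dx = 729/2.

729/2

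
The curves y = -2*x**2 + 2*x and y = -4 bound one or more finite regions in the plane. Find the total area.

9

Set the curves equal: -2*x**2 + 2*x = -4, so -2*x**2 + 2*x + 4 = 0, which factors as -2*(x - 2)*(x + 1) = 0. The curves meet at x = -1, 2.
On [-1, 2], y = -2*x**2 + 2*x is on top; that piece has area ∫[-1,2] (-2*x**2 + 2*x + 4) dx = 9.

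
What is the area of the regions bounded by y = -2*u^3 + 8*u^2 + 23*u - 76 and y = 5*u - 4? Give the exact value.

1741/6

Set the curves equal: -2*u^3 + 8*u^2 + 23*u - 76 = 5*u - 4, so -2*u^3 + 8*u^2 + 18*u - 72 = 0, which factors as -2*(u - 4)*(u - 3)*(u + 3) = 0. The curves meet at u = -3, 3, 4.
On [-3, 3], y = 5*u - 4 is on top; that piece has area ∫[-3,3] (-(-2*u^3 + 8*u^2 + 18*u - 72)) du = 288.
On [3, 4], y = -2*u^3 + 8*u^2 + 23*u - 76 is on top; that piece has area ∫[3,4] (-2*u^3 + 8*u^2 + 18*u - 72) du = 13/6.
Total enclosed area = 288 + 13/6 = 1741/6.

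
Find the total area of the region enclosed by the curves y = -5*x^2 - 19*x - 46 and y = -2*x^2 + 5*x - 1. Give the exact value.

4

Set the curves equal: -5*x^2 - 19*x - 46 = -2*x^2 + 5*x - 1, so -3*x^2 - 24*x - 45 = 0, which factors as -3*(x + 3)*(x + 5) = 0. The curves meet at x = -5, -3.
On [-5, -3], y = -5*x^2 - 19*x - 46 is on top; that piece has area ∫[-5,-3] (-3*x^2 - 24*x - 45) dx = 4.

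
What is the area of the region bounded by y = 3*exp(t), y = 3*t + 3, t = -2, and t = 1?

On [-2, 1], (3*exp(t)) - (3*t + 3) = -3*t + 3*exp(t) - 3 is ≥ 0 throughout, so the area is a single integral of |-3*t + 3*exp(t) - 3|.
∫[-2,1] (-3*t + 3*exp(t) - 3) dt = -9/2 - 3*exp(-2) + 3*exp(1).

-9/2 - 3*exp(-2) + 3*exp(1)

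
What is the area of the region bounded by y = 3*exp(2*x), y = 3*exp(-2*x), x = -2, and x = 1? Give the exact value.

-6 + 3*exp(-4)/2 + 3*exp(-2)/2 + 3*exp(2)/2 + 3*exp(4)/2

The difference (3*exp(2*x)) - (3*exp(-2*x)) = 3*exp(2*x) - 3*exp(-2*x) changes sign at x = 0 inside [-2, 1], so split the integral there.
∫[-2,0] (3*exp(2*x) - 3*exp(-2*x)) dx = -3*exp(4)/2 - 3*exp(-4)/2 + 3; the area of that piece is -3 + 3*exp(-4)/2 + 3*exp(4)/2.
∫[0,1] (3*exp(2*x) - 3*exp(-2*x)) dx = -3 + 3*exp(-2)/2 + 3*exp(2)/2.
Total area = (-3 + 3*exp(-4)/2 + 3*exp(4)/2) + (-3 + 3*exp(-2)/2 + 3*exp(2)/2) = -6 + 3*exp(-4)/2 + 3*exp(-2)/2 + 3*exp(2)/2 + 3*exp(4)/2.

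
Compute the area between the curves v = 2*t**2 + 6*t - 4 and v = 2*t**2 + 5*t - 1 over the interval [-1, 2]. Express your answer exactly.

15/2

On [-1, 2], (2*t**2 + 6*t - 4) - (2*t**2 + 5*t - 1) = t - 3 is ≤ 0 throughout, so the area is a single integral of |t - 3|.
∫[-1,2] (t - 3) dt = -15/2; the area of that piece is 15/2.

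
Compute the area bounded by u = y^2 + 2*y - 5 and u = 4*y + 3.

Both boundary curves give u as a function of y, so integrate with respect to y. Setting them equal: y^2 - 2*y - 8 = 0, i.e. (y - 4)*(y + 2) = 0, so they meet at y = -2, 4.
For y in [-2, 4], u = y^2 + 2*y - 5 is on the left; area = ∫[-2,4] (-(y^2 - 2*y - 8)) dy = 36.

36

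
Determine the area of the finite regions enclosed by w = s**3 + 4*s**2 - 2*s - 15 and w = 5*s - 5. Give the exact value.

Set the curves equal: s**3 + 4*s**2 - 2*s - 15 = 5*s - 5, so s**3 + 4*s**2 - 7*s - 10 = 0, which factors as (s - 2)*(s + 1)*(s + 5) = 0. The curves meet at s = -5, -1, 2.
On [-5, -1], w = s**3 + 4*s**2 - 2*s - 15 is on top; that piece has area ∫[-5,-1] (s**3 + 4*s**2 - 7*s - 10) ds = 160/3.
On [-1, 2], w = 5*s - 5 is on top; that piece has area ∫[-1,2] (-(s**3 + 4*s**2 - 7*s - 10)) ds = 99/4.
Total enclosed area = 160/3 + 99/4 = 937/12.

937/12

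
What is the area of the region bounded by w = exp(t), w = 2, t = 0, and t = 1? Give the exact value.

The difference (exp(t)) - (2) = exp(t) - 2 changes sign at t = log(2) inside [0, 1], so split the integral there.
∫[0,log(2)] (exp(t) - 2) dt = 1 - log(4); the area of that piece is -1 + log(4).
∫[log(2),1] (exp(t) - 2) dt = -4 + 2*log(2) + exp(1).
Total area = (-1 + log(4)) + (-4 + 2*log(2) + exp(1)) = -5 + exp(1) + 4*log(2).

-5 + exp(1) + 4*log(2)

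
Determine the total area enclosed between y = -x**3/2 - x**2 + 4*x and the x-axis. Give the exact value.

The curve meets the x-axis where -x**3/2 - x**2 + 4*x = 0, i.e. -x*(x - 2)*(x + 4)/2 = 0, at x = -4, 0, 2.
On [-4, 0] the curve lies below the axis; ∫[-4,0] (-x**3/2 - x**2 + 4*x) dx = -64/3, giving area 64/3.
On [0, 2] the curve lies above the axis; ∫[0,2] (-x**3/2 - x**2 + 4*x) dx = 10/3, giving area 10/3.
Total area = 64/3 + 10/3 = 74/3.

74/3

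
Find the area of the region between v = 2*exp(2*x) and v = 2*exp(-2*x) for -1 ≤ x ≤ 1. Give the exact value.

The difference (2*exp(2*x)) - (2*exp(-2*x)) = 2*exp(2*x) - 2*exp(-2*x) changes sign at x = 0 inside [-1, 1], so split the integral there.
∫[-1,0] (2*exp(2*x) - 2*exp(-2*x)) dx = -exp(2) - exp(-2) + 2; the area of that piece is -2 + exp(-2) + exp(2).
∫[0,1] (2*exp(2*x) - 2*exp(-2*x)) dx = -2 + exp(-2) + exp(2).
Total area = (-2 + exp(-2) + exp(2)) + (-2 + exp(-2) + exp(2)) = -4 + 2*exp(-2) + 2*exp(2).

-4 + 2*exp(-2) + 2*exp(2)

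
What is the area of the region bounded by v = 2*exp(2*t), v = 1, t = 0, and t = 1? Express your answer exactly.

-2 + exp(2)

On [0, 1], (2*exp(2*t)) - (1) = 2*exp(2*t) - 1 is ≥ 0 throughout, so the area is a single integral of |2*exp(2*t) - 1|.
∫[0,1] (2*exp(2*t) - 1) dt = -2 + exp(2).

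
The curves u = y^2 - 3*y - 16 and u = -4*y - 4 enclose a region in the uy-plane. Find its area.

343/6

Both boundary curves give u as a function of y, so integrate with respect to y. Setting them equal: y^2 + y - 12 = 0, i.e. (y - 3)*(y + 4) = 0, so they meet at y = -4, 3.
For y in [-4, 3], u = y^2 - 3*y - 16 is on the left; area = ∫[-4,3] (-(y^2 + y - 12)) dy = 343/6.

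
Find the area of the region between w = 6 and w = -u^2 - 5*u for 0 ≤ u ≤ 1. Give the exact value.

On [0, 1], (6) - (-u^2 - 5*u) = u^2 + 5*u + 6 is ≥ 0 throughout, so the area is a single integral of |u^2 + 5*u + 6|.
∫[0,1] (u^2 + 5*u + 6) du = 53/6.

53/6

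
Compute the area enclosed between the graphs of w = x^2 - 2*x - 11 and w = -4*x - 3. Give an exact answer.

36

Set the curves equal: x^2 - 2*x - 11 = -4*x - 3, so x^2 + 2*x - 8 = 0, which factors as (x - 2)*(x + 4) = 0. The curves meet at x = -4, 2.
On [-4, 2], w = -4*x - 3 is on top; that piece has area ∫[-4,2] (-(x^2 + 2*x - 8)) dx = 36.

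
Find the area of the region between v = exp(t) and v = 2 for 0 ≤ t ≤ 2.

The difference (exp(t)) - (2) = exp(t) - 2 changes sign at t = log(2) inside [0, 2], so split the integral there.
∫[0,log(2)] (exp(t) - 2) dt = 1 - log(4); the area of that piece is -1 + log(4).
∫[log(2),2] (exp(t) - 2) dt = -6 + 2*log(2) + exp(2).
Total area = (-1 + log(4)) + (-6 + 2*log(2) + exp(2)) = -7 + 4*log(2) + exp(2).

-7 + 4*log(2) + exp(2)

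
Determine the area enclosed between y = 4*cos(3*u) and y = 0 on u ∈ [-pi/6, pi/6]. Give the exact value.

8/3

On [-pi/6, pi/6], (4*cos(3*u)) - (0) = 4*cos(3*u) is ≥ 0 throughout, so the area is a single integral of |4*cos(3*u)|.
∫[-pi/6,pi/6] (4*cos(3*u)) du = 8/3.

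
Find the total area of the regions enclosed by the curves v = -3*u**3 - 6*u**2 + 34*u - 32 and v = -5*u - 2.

1741/4

Set the curves equal: -3*u**3 - 6*u**2 + 34*u - 32 = -5*u - 2, so -3*u**3 - 6*u**2 + 39*u - 30 = 0, which factors as -3*(u - 2)*(u - 1)*(u + 5) = 0. The curves meet at u = -5, 1, 2.
On [-5, 1], v = -5*u - 2 is on top; that piece has area ∫[-5,1] (-(-3*u**3 - 6*u**2 + 39*u - 30)) du = 432.
On [1, 2], v = -3*u**3 - 6*u**2 + 34*u - 32 is on top; that piece has area ∫[1,2] (-3*u**3 - 6*u**2 + 39*u - 30) du = 13/4.
Total enclosed area = 432 + 13/4 = 1741/4.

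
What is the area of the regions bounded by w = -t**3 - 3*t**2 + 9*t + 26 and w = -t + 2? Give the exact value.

Set the curves equal: -t**3 - 3*t**2 + 9*t + 26 = -t + 2, so -t**3 - 3*t**2 + 10*t + 24 = 0, which factors as -(t - 3)*(t + 2)*(t + 4) = 0. The curves meet at t = -4, -2, 3.
On [-4, -2], w = -t + 2 is on top; that piece has area ∫[-4,-2] (-(-t**3 - 3*t**2 + 10*t + 24)) dt = 8.
On [-2, 3], w = -t**3 - 3*t**2 + 9*t + 26 is on top; that piece has area ∫[-2,3] (-t**3 - 3*t**2 + 10*t + 24) dt = 375/4.
Total enclosed area = 8 + 375/4 = 407/4.

407/4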